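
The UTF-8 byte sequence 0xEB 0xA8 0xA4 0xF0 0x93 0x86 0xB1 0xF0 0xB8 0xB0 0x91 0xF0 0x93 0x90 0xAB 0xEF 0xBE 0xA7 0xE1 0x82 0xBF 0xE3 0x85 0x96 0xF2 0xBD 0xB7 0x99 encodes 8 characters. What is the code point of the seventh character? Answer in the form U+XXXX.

U+3156

Offset 0: leading byte 0xEB = 11101011 → 3-byte char #1 = EB A8 A4.
Offset 3: leading byte 0xF0 = 11110000 → 4-byte char #2 = F0 93 86 B1.
Offset 7: leading byte 0xF0 = 11110000 → 4-byte char #3 = F0 B8 B0 91.
Offset 11: leading byte 0xF0 = 11110000 → 4-byte char #4 = F0 93 90 AB.
Offset 15: leading byte 0xEF = 11101111 → 3-byte char #5 = EF BE A7.
Offset 18: leading byte 0xE1 = 11100001 → 3-byte char #6 = E1 82 BF.
Offset 21: leading byte 0xE3 = 11100011 → 3-byte char #7 = E3 85 96.
Leading byte 0xE3 = 11100011 matches 1110xxxx → 3-byte sequence.
Byte 1: 0xE3 = 11100011, payload 0011 (4 bits).
Byte 2: 0x85 = 10000101 (10xxxxxx ✓), payload 000101.
Byte 3: 0x96 = 10010110 (10xxxxxx ✓), payload 010110.
Concatenate: 0011000101010110 = 0x3156 (16 bits → U+3156).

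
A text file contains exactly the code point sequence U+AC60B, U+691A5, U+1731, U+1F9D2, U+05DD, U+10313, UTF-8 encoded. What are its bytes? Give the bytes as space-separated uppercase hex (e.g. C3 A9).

U+AC60B: 4-byte form → F2 AC 98 8B.
U+691A5: 4-byte form → F1 A9 86 A5.
U+1731: 3-byte form → E1 9C B1.
U+1F9D2: 4-byte form → F0 9F A7 92.
U+05DD: 2-byte form → D7 9D.
U+10313: 4-byte form → F0 90 8C 93.
Concatenated (21 bytes): F2 AC 98 8B F1 A9 86 A5 E1 9C B1 F0 9F A7 92 D7 9D F0 90 8C 93.

F2 AC 98 8B F1 A9 86 A5 E1 9C B1 F0 9F A7 92 D7 9D F0 90 8C 93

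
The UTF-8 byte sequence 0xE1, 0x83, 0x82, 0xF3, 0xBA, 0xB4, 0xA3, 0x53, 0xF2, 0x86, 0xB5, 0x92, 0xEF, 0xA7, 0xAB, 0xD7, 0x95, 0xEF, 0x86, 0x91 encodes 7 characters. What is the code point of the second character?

U+FAD23

Offset 0: leading byte 0xE1 = 11100001 → 3-byte char #1 = E1 83 82.
Offset 3: leading byte 0xF3 = 11110011 → 4-byte char #2 = F3 BA B4 A3.
Leading byte 0xF3 = 11110011 matches 11110xxx → 4-byte sequence.
Byte 1: 0xF3 = 11110011, payload 011 (3 bits).
Byte 2: 0xBA = 10111010 (10xxxxxx ✓), payload 111010.
Byte 3: 0xB4 = 10110100 (10xxxxxx ✓), payload 110100.
Byte 4: 0xA3 = 10100011 (10xxxxxx ✓), payload 100011.
Concatenate: 011111010110100100011 = 0xFAD23 (21 bits → U+FAD23).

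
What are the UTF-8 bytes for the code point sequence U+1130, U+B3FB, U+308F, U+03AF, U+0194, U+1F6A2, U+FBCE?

U+1130: 3-byte form → E1 84 B0.
U+B3FB: 3-byte form → EB 8F BB.
U+308F: 3-byte form → E3 82 8F.
U+03AF: 2-byte form → CE AF.
U+0194: 2-byte form → C6 94.
U+1F6A2: 4-byte form → F0 9F 9A A2.
U+FBCE: 3-byte form → EF AF 8E.
Concatenated (20 bytes): E1 84 B0 EB 8F BB E3 82 8F CE AF C6 94 F0 9F 9A A2 EF AF 8E.

E1 84 B0 EB 8F BB E3 82 8F CE AF C6 94 F0 9F 9A A2 EF AF 8E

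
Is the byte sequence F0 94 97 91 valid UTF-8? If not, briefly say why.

Leading byte 0xF0 = 11110000 → 4-byte form.
Continuation bytes 0x94=10010100, 0x97=10010111, 0x91=10010001 all match 10xxxxxx.
Decoded value 0x145D1 is ≥ 0x10000 (shortest form) and not a surrogate.

valid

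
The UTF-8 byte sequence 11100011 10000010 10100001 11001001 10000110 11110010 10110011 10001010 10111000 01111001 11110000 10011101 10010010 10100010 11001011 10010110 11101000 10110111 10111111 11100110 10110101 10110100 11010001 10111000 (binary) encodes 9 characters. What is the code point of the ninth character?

U+0478

Offset 0: leading byte 0xE3 = 11100011 → 3-byte char #1 = E3 82 A1.
Offset 3: leading byte 0xC9 = 11001001 → 2-byte char #2 = C9 86.
Offset 5: leading byte 0xF2 = 11110010 → 4-byte char #3 = F2 B3 8A B8.
Offset 9: leading byte 0x79 = 01111001 → 1-byte char #4 = 79.
Offset 10: leading byte 0xF0 = 11110000 → 4-byte char #5 = F0 9D 92 A2.
Offset 14: leading byte 0xCB = 11001011 → 2-byte char #6 = CB 96.
Offset 16: leading byte 0xE8 = 11101000 → 3-byte char #7 = E8 B7 BF.
Offset 19: leading byte 0xE6 = 11100110 → 3-byte char #8 = E6 B5 B4.
Offset 22: leading byte 0xD1 = 11010001 → 2-byte char #9 = D1 B8.
Leading byte 0xD1 = 11010001 matches 110xxxxx → 2-byte sequence.
Byte 1: 0xD1 = 11010001, payload 10001 (5 bits).
Byte 2: 0xB8 = 10111000 (10xxxxxx ✓), payload 111000.
Concatenate: 10001111000 = 0x478 (11 bits → U+0478).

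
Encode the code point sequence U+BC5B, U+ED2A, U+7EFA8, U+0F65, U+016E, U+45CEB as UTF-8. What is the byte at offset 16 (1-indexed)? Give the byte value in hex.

0xF1

1-indexed offset 16 is 0-indexed offset 15.
U+BC5B → 3-byte form EB B1 9B at offsets 0–2.
U+ED2A → 3-byte form EE B4 AA at offsets 3–5.
U+7EFA8 → 4-byte form F1 BE BE A8 at offsets 6–9.
U+0F65 → 3-byte form E0 BD A5 at offsets 10–12.
U+016E → 2-byte form C5 AE at offsets 13–14.
U+45CEB → 4-byte form F1 85 B3 AB at offsets 15–18.
Offset 15 falls in char 6's range; it's byte 1 of F1 85 B3 AB = 0xF1.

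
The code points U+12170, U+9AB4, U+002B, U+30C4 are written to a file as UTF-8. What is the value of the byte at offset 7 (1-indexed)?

0xB4

1-indexed offset 7 is 0-indexed offset 6.
U+12170 → 4-byte form F0 92 85 B0 at offsets 0–3.
U+9AB4 → 3-byte form E9 AA B4 at offsets 4–6.
Offset 6 falls in char 2's range; it's byte 3 of E9 AA B4 = 0xB4.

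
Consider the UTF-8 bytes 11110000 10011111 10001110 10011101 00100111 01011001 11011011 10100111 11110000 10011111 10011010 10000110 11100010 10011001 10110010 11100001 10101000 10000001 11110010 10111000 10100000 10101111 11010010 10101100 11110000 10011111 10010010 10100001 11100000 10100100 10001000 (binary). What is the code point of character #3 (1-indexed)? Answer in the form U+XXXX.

U+0059

Offset 0: leading byte 0xF0 = 11110000 → 4-byte char #1 = F0 9F 8E 9D.
Offset 4: leading byte 0x27 = 00100111 → 1-byte char #2 = 27.
Offset 5: leading byte 0x59 = 01011001 → 1-byte char #3 = 59.
Leading byte 0x59 = 01011001 matches 0xxxxxxx → 1-byte sequence.
Byte 1: 0x59 = 01011001, payload 1011001 (7 bits).
Concatenate: 1011001 = 0x59 (7 bits → U+0059).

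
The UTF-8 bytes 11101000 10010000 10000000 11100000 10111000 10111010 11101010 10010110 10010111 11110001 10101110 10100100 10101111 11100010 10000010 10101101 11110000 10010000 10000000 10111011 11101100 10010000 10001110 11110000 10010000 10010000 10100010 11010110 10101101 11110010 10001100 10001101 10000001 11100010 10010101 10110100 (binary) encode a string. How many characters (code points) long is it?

Byte at offset 0: 0xE8 = 11101000 → 3-byte char (#1). Advance 3.
Byte at offset 3: 0xE0 = 11100000 → 3-byte char (#2). Advance 3.
Byte at offset 6: 0xEA = 11101010 → 3-byte char (#3). Advance 3.
Byte at offset 9: 0xF1 = 11110001 → 4-byte char (#4). Advance 4.
Byte at offset 13: 0xE2 = 11100010 → 3-byte char (#5). Advance 3.
Byte at offset 16: 0xF0 = 11110000 → 4-byte char (#6). Advance 4.
Byte at offset 20: 0xEC = 11101100 → 3-byte char (#7). Advance 3.
Byte at offset 23: 0xF0 = 11110000 → 4-byte char (#8). Advance 4.
Byte at offset 27: 0xD6 = 11010110 → 2-byte char (#9). Advance 2.
Byte at offset 29: 0xF2 = 11110010 → 4-byte char (#10). Advance 4.
Byte at offset 33: 0xE2 = 11100010 → 3-byte char (#11). Advance 3.
Reached end at offset 36 after 11 code points.

11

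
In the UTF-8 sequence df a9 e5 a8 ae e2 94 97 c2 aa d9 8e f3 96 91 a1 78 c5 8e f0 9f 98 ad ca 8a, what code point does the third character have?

Offset 0: leading byte 0xDF = 11011111 → 2-byte char #1 = DF A9.
Offset 2: leading byte 0xE5 = 11100101 → 3-byte char #2 = E5 A8 AE.
Offset 5: leading byte 0xE2 = 11100010 → 3-byte char #3 = E2 94 97.
Leading byte 0xE2 = 11100010 matches 1110xxxx → 3-byte sequence.
Byte 1: 0xE2 = 11100010, payload 0010 (4 bits).
Byte 2: 0x94 = 10010100 (10xxxxxx ✓), payload 010100.
Byte 3: 0x97 = 10010111 (10xxxxxx ✓), payload 010111.
Concatenate: 0010010100010111 = 0x2517 (16 bits → U+2517).

U+2517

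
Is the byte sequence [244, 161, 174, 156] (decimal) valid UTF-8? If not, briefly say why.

invalid (encodes a value above U+10FFFF)

Leading byte 0xF4 = 11110100 → 4-byte form.
Payload = 0x121B9C, which exceeds U+10FFFF, the maximum Unicode code point. (Leading bytes F5–FF, or F4 followed by ≥ 0x90, are invalid.)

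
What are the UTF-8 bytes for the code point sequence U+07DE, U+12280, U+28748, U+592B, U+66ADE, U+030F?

U+07DE: 2-byte form → DF 9E.
U+12280: 4-byte form → F0 92 8A 80.
U+28748: 4-byte form → F0 A8 9D 88.
U+592B: 3-byte form → E5 A4 AB.
U+66ADE: 4-byte form → F1 A6 AB 9E.
U+030F: 2-byte form → CC 8F.
Concatenated (19 bytes): DF 9E F0 92 8A 80 F0 A8 9D 88 E5 A4 AB F1 A6 AB 9E CC 8F.

DF 9E F0 92 8A 80 F0 A8 9D 88 E5 A4 AB F1 A6 AB 9E CC 8F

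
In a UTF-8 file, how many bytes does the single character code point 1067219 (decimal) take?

U+1048D3 = 0x1048D3. UTF-8 uses 1 byte below 0x80, 2 below 0x800, 3 below 0x10000, 4 up to 0x10FFFF. 0x1048D3 is in U+10000–U+10FFFF → 4 bytes.

4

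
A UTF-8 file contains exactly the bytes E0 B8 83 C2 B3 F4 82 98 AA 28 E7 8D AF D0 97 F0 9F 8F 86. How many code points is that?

7

Byte at offset 0: 0xE0 = 11100000 → 3-byte char (#1). Advance 3.
Byte at offset 3: 0xC2 = 11000010 → 2-byte char (#2). Advance 2.
Byte at offset 5: 0xF4 = 11110100 → 4-byte char (#3). Advance 4.
Byte at offset 9: 0x28 = 00101000 → 1-byte char (#4). Advance 1.
Byte at offset 10: 0xE7 = 11100111 → 3-byte char (#5). Advance 3.
Byte at offset 13: 0xD0 = 11010000 → 2-byte char (#6). Advance 2.
Byte at offset 15: 0xF0 = 11110000 → 4-byte char (#7). Advance 4.
Reached end at offset 19 after 7 code points.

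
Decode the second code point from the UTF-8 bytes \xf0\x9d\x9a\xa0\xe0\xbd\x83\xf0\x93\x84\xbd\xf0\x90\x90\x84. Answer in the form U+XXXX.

Offset 0: leading byte 0xF0 = 11110000 → 4-byte char #1 = F0 9D 9A A0.
Offset 4: leading byte 0xE0 = 11100000 → 3-byte char #2 = E0 BD 83.
Leading byte 0xE0 = 11100000 matches 1110xxxx → 3-byte sequence.
Byte 1: 0xE0 = 11100000, payload 0000 (4 bits).
Byte 2: 0xBD = 10111101 (10xxxxxx ✓), payload 111101.
Byte 3: 0x83 = 10000011 (10xxxxxx ✓), payload 000011.
Concatenate: 0000111101000011 = 0xF43 (16 bits → U+0F43).

U+0F43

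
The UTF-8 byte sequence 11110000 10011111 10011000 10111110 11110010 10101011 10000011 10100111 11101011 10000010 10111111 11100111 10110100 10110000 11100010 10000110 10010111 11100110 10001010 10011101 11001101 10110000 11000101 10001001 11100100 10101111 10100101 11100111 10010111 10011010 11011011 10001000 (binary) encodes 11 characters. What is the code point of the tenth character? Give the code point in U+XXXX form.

U+75DA

Offset 0: leading byte 0xF0 = 11110000 → 4-byte char #1 = F0 9F 98 BE.
Offset 4: leading byte 0xF2 = 11110010 → 4-byte char #2 = F2 AB 83 A7.
Offset 8: leading byte 0xEB = 11101011 → 3-byte char #3 = EB 82 BF.
Offset 11: leading byte 0xE7 = 11100111 → 3-byte char #4 = E7 B4 B0.
Offset 14: leading byte 0xE2 = 11100010 → 3-byte char #5 = E2 86 97.
Offset 17: leading byte 0xE6 = 11100110 → 3-byte char #6 = E6 8A 9D.
Offset 20: leading byte 0xCD = 11001101 → 2-byte char #7 = CD B0.
Offset 22: leading byte 0xC5 = 11000101 → 2-byte char #8 = C5 89.
Offset 24: leading byte 0xE4 = 11100100 → 3-byte char #9 = E4 AF A5.
Offset 27: leading byte 0xE7 = 11100111 → 3-byte char #10 = E7 97 9A.
Leading byte 0xE7 = 11100111 matches 1110xxxx → 3-byte sequence.
Byte 1: 0xE7 = 11100111, payload 0111 (4 bits).
Byte 2: 0x97 = 10010111 (10xxxxxx ✓), payload 010111.
Byte 3: 0x9A = 10011010 (10xxxxxx ✓), payload 011010.
Concatenate: 0111010111011010 = 0x75DA (16 bits → U+75DA).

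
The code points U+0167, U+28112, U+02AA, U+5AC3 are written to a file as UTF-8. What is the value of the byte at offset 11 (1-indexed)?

1-indexed offset 11 is 0-indexed offset 10.
U+0167 → 2-byte form C5 A7 at offsets 0–1.
U+28112 → 4-byte form F0 A8 84 92 at offsets 2–5.
U+02AA → 2-byte form CA AA at offsets 6–7.
U+5AC3 → 3-byte form E5 AB 83 at offsets 8–10.
Offset 10 falls in char 4's range; it's byte 3 of E5 AB 83 = 0x83.

0x83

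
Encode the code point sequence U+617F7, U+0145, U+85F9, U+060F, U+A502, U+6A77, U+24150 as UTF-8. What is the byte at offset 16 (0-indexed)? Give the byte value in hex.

0xB7

U+617F7 → 4-byte form F1 A1 9F B7 at offsets 0–3.
U+0145 → 2-byte form C5 85 at offsets 4–5.
U+85F9 → 3-byte form E8 97 B9 at offsets 6–8.
U+060F → 2-byte form D8 8F at offsets 9–10.
U+A502 → 3-byte form EA 94 82 at offsets 11–13.
U+6A77 → 3-byte form E6 A9 B7 at offsets 14–16.
Offset 16 falls in char 6's range; it's byte 3 of E6 A9 B7 = 0xB7.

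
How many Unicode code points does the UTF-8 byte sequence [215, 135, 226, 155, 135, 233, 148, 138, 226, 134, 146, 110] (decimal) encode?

5

Byte at offset 0: 0xD7 = 11010111 → 2-byte char (#1). Advance 2.
Byte at offset 2: 0xE2 = 11100010 → 3-byte char (#2). Advance 3.
Byte at offset 5: 0xE9 = 11101001 → 3-byte char (#3). Advance 3.
Byte at offset 8: 0xE2 = 11100010 → 3-byte char (#4). Advance 3.
Byte at offset 11: 0x6E = 01101110 → 1-byte char (#5). Advance 1.
Reached end at offset 12 after 5 code points.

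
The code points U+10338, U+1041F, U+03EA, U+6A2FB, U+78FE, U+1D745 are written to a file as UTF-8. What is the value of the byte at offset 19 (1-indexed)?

0x9D

1-indexed offset 19 is 0-indexed offset 18.
U+10338 → 4-byte form F0 90 8C B8 at offsets 0–3.
U+1041F → 4-byte form F0 90 90 9F at offsets 4–7.
U+03EA → 2-byte form CF AA at offsets 8–9.
U+6A2FB → 4-byte form F1 AA 8B BB at offsets 10–13.
U+78FE → 3-byte form E7 A3 BE at offsets 14–16.
U+1D745 → 4-byte form F0 9D 9D 85 at offsets 17–20.
Offset 18 falls in char 6's range; it's byte 2 of F0 9D 9D 85 = 0x9D.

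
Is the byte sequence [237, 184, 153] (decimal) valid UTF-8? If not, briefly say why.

Structurally a 3-byte sequence; payload = 0xDE19.
But 0xDE19 is in U+D800–U+DFFF, the surrogate range. Surrogates are not Unicode scalar values and are forbidden in UTF-8.

invalid (encodes a surrogate (U+D800–U+DFFF))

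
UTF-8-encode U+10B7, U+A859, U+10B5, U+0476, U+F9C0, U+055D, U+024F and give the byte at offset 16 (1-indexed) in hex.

0x9D

1-indexed offset 16 is 0-indexed offset 15.
U+10B7 → 3-byte form E1 82 B7 at offsets 0–2.
U+A859 → 3-byte form EA A1 99 at offsets 3–5.
U+10B5 → 3-byte form E1 82 B5 at offsets 6–8.
U+0476 → 2-byte form D1 B6 at offsets 9–10.
U+F9C0 → 3-byte form EF A7 80 at offsets 11–13.
U+055D → 2-byte form D5 9D at offsets 14–15.
Offset 15 falls in char 6's range; it's byte 2 of D5 9D = 0x9D.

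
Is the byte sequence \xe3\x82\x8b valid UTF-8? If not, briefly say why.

valid

Leading byte 0xE3 = 11100011 → 3-byte form.
Continuation bytes 0x82=10000010, 0x8B=10001011 all match 10xxxxxx.
Decoded value 0x308B is ≥ 0x800 (shortest form) and not a surrogate.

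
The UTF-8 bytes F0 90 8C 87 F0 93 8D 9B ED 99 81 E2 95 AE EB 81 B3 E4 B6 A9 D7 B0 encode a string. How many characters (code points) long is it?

Byte at offset 0: 0xF0 = 11110000 → 4-byte char (#1). Advance 4.
Byte at offset 4: 0xF0 = 11110000 → 4-byte char (#2). Advance 4.
Byte at offset 8: 0xED = 11101101 → 3-byte char (#3). Advance 3.
Byte at offset 11: 0xE2 = 11100010 → 3-byte char (#4). Advance 3.
Byte at offset 14: 0xEB = 11101011 → 3-byte char (#5). Advance 3.
Byte at offset 17: 0xE4 = 11100100 → 3-byte char (#6). Advance 3.
Byte at offset 20: 0xD7 = 11010111 → 2-byte char (#7). Advance 2.
Reached end at offset 22 after 7 code points.

7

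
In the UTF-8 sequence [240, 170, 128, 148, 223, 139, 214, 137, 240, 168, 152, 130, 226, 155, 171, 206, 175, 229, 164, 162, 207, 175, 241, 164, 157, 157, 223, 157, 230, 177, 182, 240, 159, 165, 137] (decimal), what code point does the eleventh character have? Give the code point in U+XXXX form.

U+6C76

Offset 0: leading byte 0xF0 = 11110000 → 4-byte char #1 = F0 AA 80 94.
Offset 4: leading byte 0xDF = 11011111 → 2-byte char #2 = DF 8B.
Offset 6: leading byte 0xD6 = 11010110 → 2-byte char #3 = D6 89.
Offset 8: leading byte 0xF0 = 11110000 → 4-byte char #4 = F0 A8 98 82.
Offset 12: leading byte 0xE2 = 11100010 → 3-byte char #5 = E2 9B AB.
Offset 15: leading byte 0xCE = 11001110 → 2-byte char #6 = CE AF.
Offset 17: leading byte 0xE5 = 11100101 → 3-byte char #7 = E5 A4 A2.
Offset 20: leading byte 0xCF = 11001111 → 2-byte char #8 = CF AF.
Offset 22: leading byte 0xF1 = 11110001 → 4-byte char #9 = F1 A4 9D 9D.
Offset 26: leading byte 0xDF = 11011111 → 2-byte char #10 = DF 9D.
Offset 28: leading byte 0xE6 = 11100110 → 3-byte char #11 = E6 B1 B6.
Leading byte 0xE6 = 11100110 matches 1110xxxx → 3-byte sequence.
Byte 1: 0xE6 = 11100110, payload 0110 (4 bits).
Byte 2: 0xB1 = 10110001 (10xxxxxx ✓), payload 110001.
Byte 3: 0xB6 = 10110110 (10xxxxxx ✓), payload 110110.
Concatenate: 0110110001110110 = 0x6C76 (16 bits → U+6C76).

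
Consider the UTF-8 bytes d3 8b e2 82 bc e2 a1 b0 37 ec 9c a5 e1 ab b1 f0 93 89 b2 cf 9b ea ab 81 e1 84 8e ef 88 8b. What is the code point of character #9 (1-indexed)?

Offset 0: leading byte 0xD3 = 11010011 → 2-byte char #1 = D3 8B.
Offset 2: leading byte 0xE2 = 11100010 → 3-byte char #2 = E2 82 BC.
Offset 5: leading byte 0xE2 = 11100010 → 3-byte char #3 = E2 A1 B0.
Offset 8: leading byte 0x37 = 00110111 → 1-byte char #4 = 37.
Offset 9: leading byte 0xEC = 11101100 → 3-byte char #5 = EC 9C A5.
Offset 12: leading byte 0xE1 = 11100001 → 3-byte char #6 = E1 AB B1.
Offset 15: leading byte 0xF0 = 11110000 → 4-byte char #7 = F0 93 89 B2.
Offset 19: leading byte 0xCF = 11001111 → 2-byte char #8 = CF 9B.
Offset 21: leading byte 0xEA = 11101010 → 3-byte char #9 = EA AB 81.
Leading byte 0xEA = 11101010 matches 1110xxxx → 3-byte sequence.
Byte 1: 0xEA = 11101010, payload 1010 (4 bits).
Byte 2: 0xAB = 10101011 (10xxxxxx ✓), payload 101011.
Byte 3: 0x81 = 10000001 (10xxxxxx ✓), payload 000001.
Concatenate: 1010101011000001 = 0xAAC1 (16 bits → U+AAC1).

U+AAC1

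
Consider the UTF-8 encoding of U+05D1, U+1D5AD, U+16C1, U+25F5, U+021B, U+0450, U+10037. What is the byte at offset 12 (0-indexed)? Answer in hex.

U+05D1 → 2-byte form D7 91 at offsets 0–1.
U+1D5AD → 4-byte form F0 9D 96 AD at offsets 2–5.
U+16C1 → 3-byte form E1 9B 81 at offsets 6–8.
U+25F5 → 3-byte form E2 97 B5 at offsets 9–11.
U+021B → 2-byte form C8 9B at offsets 12–13.
Offset 12 falls in char 5's range; it's byte 1 of C8 9B = 0xC8.

0xC8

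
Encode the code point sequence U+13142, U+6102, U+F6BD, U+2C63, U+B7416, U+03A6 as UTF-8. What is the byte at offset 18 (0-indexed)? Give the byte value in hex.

0xA6

U+13142 → 4-byte form F0 93 85 82 at offsets 0–3.
U+6102 → 3-byte form E6 84 82 at offsets 4–6.
U+F6BD → 3-byte form EF 9A BD at offsets 7–9.
U+2C63 → 3-byte form E2 B1 A3 at offsets 10–12.
U+B7416 → 4-byte form F2 B7 90 96 at offsets 13–16.
U+03A6 → 2-byte form CE A6 at offsets 17–18.
Offset 18 falls in char 6's range; it's byte 2 of CE A6 = 0xA6.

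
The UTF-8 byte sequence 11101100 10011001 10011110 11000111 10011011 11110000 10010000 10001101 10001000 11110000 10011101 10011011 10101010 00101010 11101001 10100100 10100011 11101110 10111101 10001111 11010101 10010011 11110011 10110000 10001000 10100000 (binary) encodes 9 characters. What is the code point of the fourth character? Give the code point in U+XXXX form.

Offset 0: leading byte 0xEC = 11101100 → 3-byte char #1 = EC 99 9E.
Offset 3: leading byte 0xC7 = 11000111 → 2-byte char #2 = C7 9B.
Offset 5: leading byte 0xF0 = 11110000 → 4-byte char #3 = F0 90 8D 88.
Offset 9: leading byte 0xF0 = 11110000 → 4-byte char #4 = F0 9D 9B AA.
Leading byte 0xF0 = 11110000 matches 11110xxx → 4-byte sequence.
Byte 1: 0xF0 = 11110000, payload 000 (3 bits).
Byte 2: 0x9D = 10011101 (10xxxxxx ✓), payload 011101.
Byte 3: 0x9B = 10011011 (10xxxxxx ✓), payload 011011.
Byte 4: 0xAA = 10101010 (10xxxxxx ✓), payload 101010.
Concatenate: 000011101011011101010 = 0x1D6EA (21 bits → U+1D6EA).

U+1D6EA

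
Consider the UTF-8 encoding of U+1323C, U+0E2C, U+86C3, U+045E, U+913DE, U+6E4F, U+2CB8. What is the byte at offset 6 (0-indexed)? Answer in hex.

0xAC

U+1323C → 4-byte form F0 93 88 BC at offsets 0–3.
U+0E2C → 3-byte form E0 B8 AC at offsets 4–6.
Offset 6 falls in char 2's range; it's byte 3 of E0 B8 AC = 0xAC.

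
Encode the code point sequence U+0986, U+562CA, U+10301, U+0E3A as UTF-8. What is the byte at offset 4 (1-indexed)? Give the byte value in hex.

0xF1

1-indexed offset 4 is 0-indexed offset 3.
U+0986 → 3-byte form E0 A6 86 at offsets 0–2.
U+562CA → 4-byte form F1 96 8B 8A at offsets 3–6.
Offset 3 falls in char 2's range; it's byte 1 of F1 96 8B 8A = 0xF1.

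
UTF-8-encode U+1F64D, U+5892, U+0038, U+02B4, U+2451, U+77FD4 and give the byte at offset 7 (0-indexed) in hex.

U+1F64D → 4-byte form F0 9F 99 8D at offsets 0–3.
U+5892 → 3-byte form E5 A2 92 at offsets 4–6.
U+0038 → 1-byte form 38 at offsets 7–7.
Offset 7 falls in char 3's range; it's byte 1 of 38 = 0x38.

0x38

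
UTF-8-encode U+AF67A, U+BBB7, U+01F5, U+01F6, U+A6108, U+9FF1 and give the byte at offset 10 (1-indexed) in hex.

0xC7

1-indexed offset 10 is 0-indexed offset 9.
U+AF67A → 4-byte form F2 AF 99 BA at offsets 0–3.
U+BBB7 → 3-byte form EB AE B7 at offsets 4–6.
U+01F5 → 2-byte form C7 B5 at offsets 7–8.
U+01F6 → 2-byte form C7 B6 at offsets 9–10.
Offset 9 falls in char 4's range; it's byte 1 of C7 B6 = 0xC7.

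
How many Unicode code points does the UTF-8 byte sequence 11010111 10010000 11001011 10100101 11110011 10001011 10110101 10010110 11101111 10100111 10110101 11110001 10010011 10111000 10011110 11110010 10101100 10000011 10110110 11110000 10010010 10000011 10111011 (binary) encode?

Byte at offset 0: 0xD7 = 11010111 → 2-byte char (#1). Advance 2.
Byte at offset 2: 0xCB = 11001011 → 2-byte char (#2). Advance 2.
Byte at offset 4: 0xF3 = 11110011 → 4-byte char (#3). Advance 4.
Byte at offset 8: 0xEF = 11101111 → 3-byte char (#4). Advance 3.
Byte at offset 11: 0xF1 = 11110001 → 4-byte char (#5). Advance 4.
Byte at offset 15: 0xF2 = 11110010 → 4-byte char (#6). Advance 4.
Byte at offset 19: 0xF0 = 11110000 → 4-byte char (#7). Advance 4.
Reached end at offset 23 after 7 code points.

7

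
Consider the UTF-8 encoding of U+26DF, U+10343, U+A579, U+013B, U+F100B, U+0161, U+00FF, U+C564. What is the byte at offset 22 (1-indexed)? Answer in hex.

0x95

1-indexed offset 22 is 0-indexed offset 21.
U+26DF → 3-byte form E2 9B 9F at offsets 0–2.
U+10343 → 4-byte form F0 90 8D 83 at offsets 3–6.
U+A579 → 3-byte form EA 95 B9 at offsets 7–9.
U+013B → 2-byte form C4 BB at offsets 10–11.
U+F100B → 4-byte form F3 B1 80 8B at offsets 12–15.
U+0161 → 2-byte form C5 A1 at offsets 16–17.
U+00FF → 2-byte form C3 BF at offsets 18–19.
U+C564 → 3-byte form EC 95 A4 at offsets 20–22.
Offset 21 falls in char 8's range; it's byte 2 of EC 95 A4 = 0x95.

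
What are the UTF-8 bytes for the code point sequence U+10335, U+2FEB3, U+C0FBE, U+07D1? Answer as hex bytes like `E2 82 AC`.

U+10335: 4-byte form → F0 90 8C B5.
U+2FEB3: 4-byte form → F0 AF BA B3.
U+C0FBE: 4-byte form → F3 80 BE BE.
U+07D1: 2-byte form → DF 91.
Concatenated (14 bytes): F0 90 8C B5 F0 AF BA B3 F3 80 BE BE DF 91.

F0 90 8C B5 F0 AF BA B3 F3 80 BE BE DF 91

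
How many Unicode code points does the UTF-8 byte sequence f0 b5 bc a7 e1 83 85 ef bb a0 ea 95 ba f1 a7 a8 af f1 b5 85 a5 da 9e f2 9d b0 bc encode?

8

Byte at offset 0: 0xF0 = 11110000 → 4-byte char (#1). Advance 4.
Byte at offset 4: 0xE1 = 11100001 → 3-byte char (#2). Advance 3.
Byte at offset 7: 0xEF = 11101111 → 3-byte char (#3). Advance 3.
Byte at offset 10: 0xEA = 11101010 → 3-byte char (#4). Advance 3.
Byte at offset 13: 0xF1 = 11110001 → 4-byte char (#5). Advance 4.
Byte at offset 17: 0xF1 = 11110001 → 4-byte char (#6). Advance 4.
Byte at offset 21: 0xDA = 11011010 → 2-byte char (#7). Advance 2.
Byte at offset 23: 0xF2 = 11110010 → 4-byte char (#8). Advance 4.
Reached end at offset 27 after 8 code points.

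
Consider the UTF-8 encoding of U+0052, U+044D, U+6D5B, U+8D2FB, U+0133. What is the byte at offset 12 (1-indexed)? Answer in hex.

0xB3

1-indexed offset 12 is 0-indexed offset 11.
U+0052 → 1-byte form 52 at offsets 0–0.
U+044D → 2-byte form D1 8D at offsets 1–2.
U+6D5B → 3-byte form E6 B5 9B at offsets 3–5.
U+8D2FB → 4-byte form F2 8D 8B BB at offsets 6–9.
U+0133 → 2-byte form C4 B3 at offsets 10–11.
Offset 11 falls in char 5's range; it's byte 2 of C4 B3 = 0xB3.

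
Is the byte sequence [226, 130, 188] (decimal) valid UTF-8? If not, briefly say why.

Leading byte 0xE2 = 11100010 → 3-byte form.
Continuation bytes 0x82=10000010, 0xBC=10111100 all match 10xxxxxx.
Decoded value 0x20BC is ≥ 0x800 (shortest form) and not a surrogate.

valid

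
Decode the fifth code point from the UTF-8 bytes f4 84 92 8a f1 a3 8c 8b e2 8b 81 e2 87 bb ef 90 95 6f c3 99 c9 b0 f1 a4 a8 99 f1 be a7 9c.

U+F415

Offset 0: leading byte 0xF4 = 11110100 → 4-byte char #1 = F4 84 92 8A.
Offset 4: leading byte 0xF1 = 11110001 → 4-byte char #2 = F1 A3 8C 8B.
Offset 8: leading byte 0xE2 = 11100010 → 3-byte char #3 = E2 8B 81.
Offset 11: leading byte 0xE2 = 11100010 → 3-byte char #4 = E2 87 BB.
Offset 14: leading byte 0xEF = 11101111 → 3-byte char #5 = EF 90 95.
Leading byte 0xEF = 11101111 matches 1110xxxx → 3-byte sequence.
Byte 1: 0xEF = 11101111, payload 1111 (4 bits).
Byte 2: 0x90 = 10010000 (10xxxxxx ✓), payload 010000.
Byte 3: 0x95 = 10010101 (10xxxxxx ✓), payload 010101.
Concatenate: 1111010000010101 = 0xF415 (16 bits → U+F415).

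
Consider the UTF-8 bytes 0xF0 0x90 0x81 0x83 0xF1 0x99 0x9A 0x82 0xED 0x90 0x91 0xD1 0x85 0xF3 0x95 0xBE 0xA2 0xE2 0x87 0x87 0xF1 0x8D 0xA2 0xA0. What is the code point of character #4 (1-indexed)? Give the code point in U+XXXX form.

Offset 0: leading byte 0xF0 = 11110000 → 4-byte char #1 = F0 90 81 83.
Offset 4: leading byte 0xF1 = 11110001 → 4-byte char #2 = F1 99 9A 82.
Offset 8: leading byte 0xED = 11101101 → 3-byte char #3 = ED 90 91.
Offset 11: leading byte 0xD1 = 11010001 → 2-byte char #4 = D1 85.
Leading byte 0xD1 = 11010001 matches 110xxxxx → 2-byte sequence.
Byte 1: 0xD1 = 11010001, payload 10001 (5 bits).
Byte 2: 0x85 = 10000101 (10xxxxxx ✓), payload 000101.
Concatenate: 10001000101 = 0x445 (11 bits → U+0445).

U+0445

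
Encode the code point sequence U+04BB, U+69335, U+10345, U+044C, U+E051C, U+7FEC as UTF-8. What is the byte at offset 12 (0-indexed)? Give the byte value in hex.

U+04BB → 2-byte form D2 BB at offsets 0–1.
U+69335 → 4-byte form F1 A9 8C B5 at offsets 2–5.
U+10345 → 4-byte form F0 90 8D 85 at offsets 6–9.
U+044C → 2-byte form D1 8C at offsets 10–11.
U+E051C → 4-byte form F3 A0 94 9C at offsets 12–15.
Offset 12 falls in char 5's range; it's byte 1 of F3 A0 94 9C = 0xF3.

0xF3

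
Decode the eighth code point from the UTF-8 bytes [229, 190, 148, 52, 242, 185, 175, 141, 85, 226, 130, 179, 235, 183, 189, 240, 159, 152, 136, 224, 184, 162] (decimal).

Offset 0: leading byte 0xE5 = 11100101 → 3-byte char #1 = E5 BE 94.
Offset 3: leading byte 0x34 = 00110100 → 1-byte char #2 = 34.
Offset 4: leading byte 0xF2 = 11110010 → 4-byte char #3 = F2 B9 AF 8D.
Offset 8: leading byte 0x55 = 01010101 → 1-byte char #4 = 55.
Offset 9: leading byte 0xE2 = 11100010 → 3-byte char #5 = E2 82 B3.
Offset 12: leading byte 0xEB = 11101011 → 3-byte char #6 = EB B7 BD.
Offset 15: leading byte 0xF0 = 11110000 → 4-byte char #7 = F0 9F 98 88.
Offset 19: leading byte 0xE0 = 11100000 → 3-byte char #8 = E0 B8 A2.
Leading byte 0xE0 = 11100000 matches 1110xxxx → 3-byte sequence.
Byte 1: 0xE0 = 11100000, payload 0000 (4 bits).
Byte 2: 0xB8 = 10111000 (10xxxxxx ✓), payload 111000.
Byte 3: 0xA2 = 10100010 (10xxxxxx ✓), payload 100010.
Concatenate: 0000111000100010 = 0xE22 (16 bits → U+0E22).

U+0E22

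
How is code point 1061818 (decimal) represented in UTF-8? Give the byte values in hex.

F4 83 8E BA

U+1033BA = 0x1033BA = 1061818 decimal. In range U+10000–U+10FFFF → 4-byte form: 11110xxx 10xxxxxx 10xxxxxx 10xxxxxx.
Binary (21 bits): 100000011001110111010.
Split 3+6+6+6: 100 | 000011 | 001110 | 111010.
Byte 1: 11110100 = 0xF4.
Byte 2: 10000011 = 0x83.
Byte 3: 10001110 = 0x8E.
Byte 4: 10111010 = 0xBA.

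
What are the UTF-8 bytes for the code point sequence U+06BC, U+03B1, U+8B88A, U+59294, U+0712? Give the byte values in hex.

U+06BC: 2-byte form → DA BC.
U+03B1: 2-byte form → CE B1.
U+8B88A: 4-byte form → F2 8B A2 8A.
U+59294: 4-byte form → F1 99 8A 94.
U+0712: 2-byte form → DC 92.
Concatenated (14 bytes): DA BC CE B1 F2 8B A2 8A F1 99 8A 94 DC 92.

DA BC CE B1 F2 8B A2 8A F1 99 8A 94 DC 92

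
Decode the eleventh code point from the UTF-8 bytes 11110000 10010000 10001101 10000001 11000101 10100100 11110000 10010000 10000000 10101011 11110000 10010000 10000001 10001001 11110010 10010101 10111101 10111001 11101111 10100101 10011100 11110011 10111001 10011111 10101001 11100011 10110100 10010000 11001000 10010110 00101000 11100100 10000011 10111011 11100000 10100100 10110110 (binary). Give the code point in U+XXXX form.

U+40FB

Offset 0: leading byte 0xF0 = 11110000 → 4-byte char #1 = F0 90 8D 81.
Offset 4: leading byte 0xC5 = 11000101 → 2-byte char #2 = C5 A4.
Offset 6: leading byte 0xF0 = 11110000 → 4-byte char #3 = F0 90 80 AB.
Offset 10: leading byte 0xF0 = 11110000 → 4-byte char #4 = F0 90 81 89.
Offset 14: leading byte 0xF2 = 11110010 → 4-byte char #5 = F2 95 BD B9.
Offset 18: leading byte 0xEF = 11101111 → 3-byte char #6 = EF A5 9C.
Offset 21: leading byte 0xF3 = 11110011 → 4-byte char #7 = F3 B9 9F A9.
Offset 25: leading byte 0xE3 = 11100011 → 3-byte char #8 = E3 B4 90.
Offset 28: leading byte 0xC8 = 11001000 → 2-byte char #9 = C8 96.
Offset 30: leading byte 0x28 = 00101000 → 1-byte char #10 = 28.
Offset 31: leading byte 0xE4 = 11100100 → 3-byte char #11 = E4 83 BB.
Leading byte 0xE4 = 11100100 matches 1110xxxx → 3-byte sequence.
Byte 1: 0xE4 = 11100100, payload 0100 (4 bits).
Byte 2: 0x83 = 10000011 (10xxxxxx ✓), payload 000011.
Byte 3: 0xBB = 10111011 (10xxxxxx ✓), payload 111011.
Concatenate: 0100000011111011 = 0x40FB (16 bits → U+40FB).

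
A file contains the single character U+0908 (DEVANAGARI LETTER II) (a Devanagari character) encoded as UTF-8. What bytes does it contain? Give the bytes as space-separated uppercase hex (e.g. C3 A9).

U+0908 = 0x908 = 2312 decimal. In range U+0800–U+FFFF → 3-byte form: 1110xxxx 10xxxxxx 10xxxxxx.
Binary (16 bits): 0000100100001000.
Split 4+6+6: 0000 | 100100 | 001000.
Byte 1: 11100000 = 0xE0.
Byte 2: 10100100 = 0xA4.
Byte 3: 10001000 = 0x88.

E0 A4 88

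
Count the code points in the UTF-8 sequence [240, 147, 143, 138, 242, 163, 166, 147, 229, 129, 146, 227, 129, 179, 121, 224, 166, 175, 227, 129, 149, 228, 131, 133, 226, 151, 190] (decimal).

9

Byte at offset 0: 0xF0 = 11110000 → 4-byte char (#1). Advance 4.
Byte at offset 4: 0xF2 = 11110010 → 4-byte char (#2). Advance 4.
Byte at offset 8: 0xE5 = 11100101 → 3-byte char (#3). Advance 3.
Byte at offset 11: 0xE3 = 11100011 → 3-byte char (#4). Advance 3.
Byte at offset 14: 0x79 = 01111001 → 1-byte char (#5). Advance 1.
Byte at offset 15: 0xE0 = 11100000 → 3-byte char (#6). Advance 3.
Byte at offset 18: 0xE3 = 11100011 → 3-byte char (#7). Advance 3.
Byte at offset 21: 0xE4 = 11100100 → 3-byte char (#8). Advance 3.
Byte at offset 24: 0xE2 = 11100010 → 3-byte char (#9). Advance 3.
Reached end at offset 27 after 9 code points.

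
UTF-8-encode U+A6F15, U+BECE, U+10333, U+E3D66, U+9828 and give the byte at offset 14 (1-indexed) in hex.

0xB5

1-indexed offset 14 is 0-indexed offset 13.
U+A6F15 → 4-byte form F2 A6 BC 95 at offsets 0–3.
U+BECE → 3-byte form EB BB 8E at offsets 4–6.
U+10333 → 4-byte form F0 90 8C B3 at offsets 7–10.
U+E3D66 → 4-byte form F3 A3 B5 A6 at offsets 11–14.
Offset 13 falls in char 4's range; it's byte 3 of F3 A3 B5 A6 = 0xB5.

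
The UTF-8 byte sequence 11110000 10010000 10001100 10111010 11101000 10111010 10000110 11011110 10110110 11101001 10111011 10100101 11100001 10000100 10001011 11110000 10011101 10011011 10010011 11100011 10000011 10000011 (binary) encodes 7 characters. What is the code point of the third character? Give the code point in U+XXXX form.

Offset 0: leading byte 0xF0 = 11110000 → 4-byte char #1 = F0 90 8C BA.
Offset 4: leading byte 0xE8 = 11101000 → 3-byte char #2 = E8 BA 86.
Offset 7: leading byte 0xDE = 11011110 → 2-byte char #3 = DE B6.
Leading byte 0xDE = 11011110 matches 110xxxxx → 2-byte sequence.
Byte 1: 0xDE = 11011110, payload 11110 (5 bits).
Byte 2: 0xB6 = 10110110 (10xxxxxx ✓), payload 110110.
Concatenate: 11110110110 = 0x7B6 (11 bits → U+07B6).

U+07B6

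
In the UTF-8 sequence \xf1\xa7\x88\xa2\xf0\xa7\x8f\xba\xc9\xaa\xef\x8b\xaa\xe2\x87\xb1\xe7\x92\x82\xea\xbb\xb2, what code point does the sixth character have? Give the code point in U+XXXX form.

Offset 0: leading byte 0xF1 = 11110001 → 4-byte char #1 = F1 A7 88 A2.
Offset 4: leading byte 0xF0 = 11110000 → 4-byte char #2 = F0 A7 8F BA.
Offset 8: leading byte 0xC9 = 11001001 → 2-byte char #3 = C9 AA.
Offset 10: leading byte 0xEF = 11101111 → 3-byte char #4 = EF 8B AA.
Offset 13: leading byte 0xE2 = 11100010 → 3-byte char #5 = E2 87 B1.
Offset 16: leading byte 0xE7 = 11100111 → 3-byte char #6 = E7 92 82.
Leading byte 0xE7 = 11100111 matches 1110xxxx → 3-byte sequence.
Byte 1: 0xE7 = 11100111, payload 0111 (4 bits).
Byte 2: 0x92 = 10010010 (10xxxxxx ✓), payload 010010.
Byte 3: 0x82 = 10000010 (10xxxxxx ✓), payload 000010.
Concatenate: 0111010010000010 = 0x7482 (16 bits → U+7482).

U+7482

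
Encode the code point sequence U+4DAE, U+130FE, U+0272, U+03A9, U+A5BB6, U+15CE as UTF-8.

U+4DAE: 3-byte form → E4 B6 AE.
U+130FE: 4-byte form → F0 93 83 BE.
U+0272: 2-byte form → C9 B2.
U+03A9: 2-byte form → CE A9.
U+A5BB6: 4-byte form → F2 A5 AE B6.
U+15CE: 3-byte form → E1 97 8E.
Concatenated (18 bytes): E4 B6 AE F0 93 83 BE C9 B2 CE A9 F2 A5 AE B6 E1 97 8E.

E4 B6 AE F0 93 83 BE C9 B2 CE A9 F2 A5 AE B6 E1 97 8E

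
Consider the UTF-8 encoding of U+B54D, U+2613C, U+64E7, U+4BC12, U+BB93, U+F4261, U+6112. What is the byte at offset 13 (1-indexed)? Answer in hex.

0xB0

1-indexed offset 13 is 0-indexed offset 12.
U+B54D → 3-byte form EB 95 8D at offsets 0–2.
U+2613C → 4-byte form F0 A6 84 BC at offsets 3–6.
U+64E7 → 3-byte form E6 93 A7 at offsets 7–9.
U+4BC12 → 4-byte form F1 8B B0 92 at offsets 10–13.
Offset 12 falls in char 4's range; it's byte 3 of F1 8B B0 92 = 0xB0.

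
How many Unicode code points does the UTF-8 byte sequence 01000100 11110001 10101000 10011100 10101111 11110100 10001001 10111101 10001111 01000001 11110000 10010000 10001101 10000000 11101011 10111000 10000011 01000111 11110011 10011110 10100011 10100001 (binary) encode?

8

Byte at offset 0: 0x44 = 01000100 → 1-byte char (#1). Advance 1.
Byte at offset 1: 0xF1 = 11110001 → 4-byte char (#2). Advance 4.
Byte at offset 5: 0xF4 = 11110100 → 4-byte char (#3). Advance 4.
Byte at offset 9: 0x41 = 01000001 → 1-byte char (#4). Advance 1.
Byte at offset 10: 0xF0 = 11110000 → 4-byte char (#5). Advance 4.
Byte at offset 14: 0xEB = 11101011 → 3-byte char (#6). Advance 3.
Byte at offset 17: 0x47 = 01000111 → 1-byte char (#7). Advance 1.
Byte at offset 18: 0xF3 = 11110011 → 4-byte char (#8). Advance 4.
Reached end at offset 22 after 8 code points.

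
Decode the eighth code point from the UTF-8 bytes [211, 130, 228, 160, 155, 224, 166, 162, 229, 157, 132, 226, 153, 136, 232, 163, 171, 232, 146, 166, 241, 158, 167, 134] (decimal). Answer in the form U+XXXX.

U+5E9C6

Offset 0: leading byte 0xD3 = 11010011 → 2-byte char #1 = D3 82.
Offset 2: leading byte 0xE4 = 11100100 → 3-byte char #2 = E4 A0 9B.
Offset 5: leading byte 0xE0 = 11100000 → 3-byte char #3 = E0 A6 A2.
Offset 8: leading byte 0xE5 = 11100101 → 3-byte char #4 = E5 9D 84.
Offset 11: leading byte 0xE2 = 11100010 → 3-byte char #5 = E2 99 88.
Offset 14: leading byte 0xE8 = 11101000 → 3-byte char #6 = E8 A3 AB.
Offset 17: leading byte 0xE8 = 11101000 → 3-byte char #7 = E8 92 A6.
Offset 20: leading byte 0xF1 = 11110001 → 4-byte char #8 = F1 9E A7 86.
Leading byte 0xF1 = 11110001 matches 11110xxx → 4-byte sequence.
Byte 1: 0xF1 = 11110001, payload 001 (3 bits).
Byte 2: 0x9E = 10011110 (10xxxxxx ✓), payload 011110.
Byte 3: 0xA7 = 10100111 (10xxxxxx ✓), payload 100111.
Byte 4: 0x86 = 10000110 (10xxxxxx ✓), payload 000110.
Concatenate: 001011110100111000110 = 0x5E9C6 (21 bits → U+5E9C6).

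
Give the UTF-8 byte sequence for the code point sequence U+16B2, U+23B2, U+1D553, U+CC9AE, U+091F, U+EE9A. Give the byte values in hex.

U+16B2: 3-byte form → E1 9A B2.
U+23B2: 3-byte form → E2 8E B2.
U+1D553: 4-byte form → F0 9D 95 93.
U+CC9AE: 4-byte form → F3 8C A6 AE.
U+091F: 3-byte form → E0 A4 9F.
U+EE9A: 3-byte form → EE BA 9A.
Concatenated (20 bytes): E1 9A B2 E2 8E B2 F0 9D 95 93 F3 8C A6 AE E0 A4 9F EE BA 9A.

E1 9A B2 E2 8E B2 F0 9D 95 93 F3 8C A6 AE E0 A4 9F EE BA 9A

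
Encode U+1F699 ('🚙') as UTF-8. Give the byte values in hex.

F0 9F 9A 99

U+1F699 = 0x1F699 = 128665 decimal. In range U+10000–U+10FFFF → 4-byte form: 11110xxx 10xxxxxx 10xxxxxx 10xxxxxx.
Binary (21 bits): 000011111011010011001.
Split 3+6+6+6: 000 | 011111 | 011010 | 011001.
Byte 1: 11110000 = 0xF0.
Byte 2: 10011111 = 0x9F.
Byte 3: 10011010 = 0x9A.
Byte 4: 10011001 = 0x99.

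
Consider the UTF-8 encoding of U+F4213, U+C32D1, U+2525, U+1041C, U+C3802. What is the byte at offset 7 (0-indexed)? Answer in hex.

0x91

U+F4213 → 4-byte form F3 B4 88 93 at offsets 0–3.
U+C32D1 → 4-byte form F3 83 8B 91 at offsets 4–7.
Offset 7 falls in char 2's range; it's byte 4 of F3 83 8B 91 = 0x91.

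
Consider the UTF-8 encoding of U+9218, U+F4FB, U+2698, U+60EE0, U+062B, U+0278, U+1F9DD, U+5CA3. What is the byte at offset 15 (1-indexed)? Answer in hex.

1-indexed offset 15 is 0-indexed offset 14.
U+9218 → 3-byte form E9 88 98 at offsets 0–2.
U+F4FB → 3-byte form EF 93 BB at offsets 3–5.
U+2698 → 3-byte form E2 9A 98 at offsets 6–8.
U+60EE0 → 4-byte form F1 A0 BB A0 at offsets 9–12.
U+062B → 2-byte form D8 AB at offsets 13–14.
Offset 14 falls in char 5's range; it's byte 2 of D8 AB = 0xAB.

0xAB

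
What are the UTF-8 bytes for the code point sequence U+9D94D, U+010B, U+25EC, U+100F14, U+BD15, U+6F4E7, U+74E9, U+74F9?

U+9D94D: 4-byte form → F2 9D A5 8D.
U+010B: 2-byte form → C4 8B.
U+25EC: 3-byte form → E2 97 AC.
U+100F14: 4-byte form → F4 80 BC 94.
U+BD15: 3-byte form → EB B4 95.
U+6F4E7: 4-byte form → F1 AF 93 A7.
U+74E9: 3-byte form → E7 93 A9.
U+74F9: 3-byte form → E7 93 B9.
Concatenated (26 bytes): F2 9D A5 8D C4 8B E2 97 AC F4 80 BC 94 EB B4 95 F1 AF 93 A7 E7 93 A9 E7 93 B9.

F2 9D A5 8D C4 8B E2 97 AC F4 80 BC 94 EB B4 95 F1 AF 93 A7 E7 93 A9 E7 93 B9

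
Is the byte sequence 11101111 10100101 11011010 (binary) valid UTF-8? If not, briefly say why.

Leading byte 0xEF = 11101111 → 3-byte form.
Byte 3 is 0xDA = 11011010, which is not 10xxxxxx — expected a continuation byte.

invalid (non-continuation byte where continuation expected)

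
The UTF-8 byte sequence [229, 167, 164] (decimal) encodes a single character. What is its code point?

U+59E4

Leading byte 0xE5 = 11100101 matches 1110xxxx → 3-byte sequence.
Byte 1: 0xE5 = 11100101, payload 0101 (4 bits).
Byte 2: 0xA7 = 10100111 (10xxxxxx ✓), payload 100111.
Byte 3: 0xA4 = 10100100 (10xxxxxx ✓), payload 100100.
Concatenate: 0101100111100100 = 0x59E4 (16 bits → U+59E4).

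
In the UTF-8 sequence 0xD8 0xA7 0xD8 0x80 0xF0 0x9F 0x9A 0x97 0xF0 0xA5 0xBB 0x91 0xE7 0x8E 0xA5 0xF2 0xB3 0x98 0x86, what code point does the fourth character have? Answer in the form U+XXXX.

U+25ED1

Offset 0: leading byte 0xD8 = 11011000 → 2-byte char #1 = D8 A7.
Offset 2: leading byte 0xD8 = 11011000 → 2-byte char #2 = D8 80.
Offset 4: leading byte 0xF0 = 11110000 → 4-byte char #3 = F0 9F 9A 97.
Offset 8: leading byte 0xF0 = 11110000 → 4-byte char #4 = F0 A5 BB 91.
Leading byte 0xF0 = 11110000 matches 11110xxx → 4-byte sequence.
Byte 1: 0xF0 = 11110000, payload 000 (3 bits).
Byte 2: 0xA5 = 10100101 (10xxxxxx ✓), payload 100101.
Byte 3: 0xBB = 10111011 (10xxxxxx ✓), payload 111011.
Byte 4: 0x91 = 10010001 (10xxxxxx ✓), payload 010001.
Concatenate: 000100101111011010001 = 0x25ED1 (21 bits → U+25ED1).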